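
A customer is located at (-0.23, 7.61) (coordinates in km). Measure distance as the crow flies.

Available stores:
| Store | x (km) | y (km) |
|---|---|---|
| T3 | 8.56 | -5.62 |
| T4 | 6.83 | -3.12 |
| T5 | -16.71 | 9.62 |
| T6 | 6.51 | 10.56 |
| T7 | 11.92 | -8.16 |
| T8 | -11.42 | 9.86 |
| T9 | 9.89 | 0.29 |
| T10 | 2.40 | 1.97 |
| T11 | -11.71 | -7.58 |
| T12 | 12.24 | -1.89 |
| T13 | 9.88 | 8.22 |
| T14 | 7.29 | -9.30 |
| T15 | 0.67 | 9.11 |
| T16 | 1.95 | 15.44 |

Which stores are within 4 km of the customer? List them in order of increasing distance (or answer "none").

Distances from (-0.23, 7.61):
T3: √((8.79)² + (-13.23)²) = √(77.2641 + 175.0329) = 15.88 km
T4: √((7.06)² + (-10.73)²) = √(49.8436 + 115.1329) = 12.84 km
T5: √((-16.48)² + (2.01)²) = √(271.5904 + 4.0401) = 16.60 km
T6: √((6.74)² + (2.95)²) = √(45.4276 + 8.7025) = 7.36 km
T7: √((12.15)² + (-15.77)²) = √(147.6225 + 248.6929) = 19.91 km
T8: √((-11.19)² + (2.25)²) = √(125.2161 + 5.0625) = 11.41 km
T9: √((10.12)² + (-7.32)²) = √(102.4144 + 53.5824) = 12.49 km
T10: √((2.63)² + (-5.64)²) = √(6.9169 + 31.8096) = 6.22 km
T11: √((-11.48)² + (-15.19)²) = √(131.7904 + 230.7361) = 19.04 km
T12: √((12.47)² + (-9.50)²) = √(155.5009 + 90.2500) = 15.68 km
T13: √((10.11)² + (0.61)²) = √(102.2121 + 0.3721) = 10.13 km
T14: √((7.52)² + (-16.91)²) = √(56.5504 + 285.9481) = 18.51 km
T15: √((0.90)² + (1.50)²) = √(0.8100 + 2.2500) = 1.75 km
T16: √((2.18)² + (7.83)²) = √(4.7524 + 61.3089) = 8.13 km
Threshold 4 km: T15 (1.75 km) is within range.

T15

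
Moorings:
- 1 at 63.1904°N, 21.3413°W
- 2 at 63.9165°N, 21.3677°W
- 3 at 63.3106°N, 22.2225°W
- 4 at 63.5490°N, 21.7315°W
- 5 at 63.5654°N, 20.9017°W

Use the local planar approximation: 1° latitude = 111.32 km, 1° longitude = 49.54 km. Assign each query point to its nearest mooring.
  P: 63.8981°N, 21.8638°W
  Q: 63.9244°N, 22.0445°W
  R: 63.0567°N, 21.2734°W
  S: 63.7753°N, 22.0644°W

P at 63.8981°N, 21.8638°W:
  1: 82.9246 km
  2: 24.6620 km
  3: 67.7717 km
  4: 39.4106 km
  5: 60.3605 km
  → nearest: 2 (24.6620 km)
Q at 63.9244°N, 22.0445°W:
  1: 88.8252 km
  2: 33.5402 km
  3: 68.8949 km
  4: 44.5735 km
  5: 69.2986 km
  → nearest: 2 (33.5402 km)
R at 63.0567°N, 21.2734°W:
  1: 15.2589 km
  2: 95.8269 km
  3: 54.8598 km
  4: 59.3159 km
  5: 59.5471 km
  → nearest: 1 (15.2589 km)
S at 63.7753°N, 22.0644°W:
  1: 74.3148 km
  2: 37.9252 km
  3: 52.3200 km
  4: 30.1099 km
  5: 62.1591 km
  → nearest: 4 (30.1099 km)

P→2; Q→2; R→1; S→4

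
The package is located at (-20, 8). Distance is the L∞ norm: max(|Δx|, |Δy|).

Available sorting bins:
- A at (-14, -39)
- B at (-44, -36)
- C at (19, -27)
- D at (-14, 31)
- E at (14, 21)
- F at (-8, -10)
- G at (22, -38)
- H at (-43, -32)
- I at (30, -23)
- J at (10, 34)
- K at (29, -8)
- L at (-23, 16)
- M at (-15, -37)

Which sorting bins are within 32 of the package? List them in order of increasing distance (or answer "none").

L, F, D, J

Distances from (-20, 8):
A: 47
B: 44
C: 39
D: 23
E: 34
F: 18
G: 46
H: 40
I: 50
J: 30
K: 49
L: 8
M: 45
Threshold 32: L (8), F (18), D (23), J (30) are within range.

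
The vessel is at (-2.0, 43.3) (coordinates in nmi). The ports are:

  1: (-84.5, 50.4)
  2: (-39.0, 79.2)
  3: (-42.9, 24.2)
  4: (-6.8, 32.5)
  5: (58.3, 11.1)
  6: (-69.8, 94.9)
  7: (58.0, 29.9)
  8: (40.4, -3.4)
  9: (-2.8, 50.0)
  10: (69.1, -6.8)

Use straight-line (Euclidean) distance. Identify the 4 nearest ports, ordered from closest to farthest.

Distances from (-2.0, 43.3):
1: 82.8 nmi
2: 51.6 nmi
3: 45.1 nmi
4: 11.8 nmi
5: 68.4 nmi
6: 85.2 nmi
7: 61.5 nmi
8: 63.1 nmi
9: 6.7 nmi
10: 87.0 nmi
Sorted: 9 (6.7 nmi) < 4 (11.8 nmi) < 3 (45.1 nmi) < 2 (51.6 nmi) < 7 (61.5 nmi) < 8 (63.1 nmi) < …

9, 4, 3, 2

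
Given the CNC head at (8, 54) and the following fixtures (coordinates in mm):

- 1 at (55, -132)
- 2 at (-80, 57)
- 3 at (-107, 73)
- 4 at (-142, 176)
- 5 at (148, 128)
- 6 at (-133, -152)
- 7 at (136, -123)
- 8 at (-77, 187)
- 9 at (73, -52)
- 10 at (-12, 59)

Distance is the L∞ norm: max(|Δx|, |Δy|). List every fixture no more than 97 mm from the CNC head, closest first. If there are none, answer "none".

Distances from (8, 54):
1: max(|47|, |-186|) = 186 mm
2: max(|-88|, |3|) = 88 mm
3: max(|-115|, |19|) = 115 mm
4: max(|-150|, |122|) = 150 mm
5: max(|140|, |74|) = 140 mm
6: max(|-141|, |-206|) = 206 mm
7: max(|128|, |-177|) = 177 mm
8: max(|-85|, |133|) = 133 mm
9: max(|65|, |-106|) = 106 mm
10: max(|-20|, |5|) = 20 mm
Threshold 97 mm: 10 (20 mm), 2 (88 mm) are within range.

10, 2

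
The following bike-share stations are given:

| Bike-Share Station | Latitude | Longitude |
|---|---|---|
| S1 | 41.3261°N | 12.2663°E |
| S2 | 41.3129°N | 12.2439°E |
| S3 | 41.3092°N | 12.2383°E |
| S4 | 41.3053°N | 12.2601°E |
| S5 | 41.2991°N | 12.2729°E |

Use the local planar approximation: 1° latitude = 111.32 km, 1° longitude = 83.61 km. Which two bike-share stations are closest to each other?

Pairwise distances:
S1–S2: 2.3805 km
S1–S3: 3.0033 km
S1–S4: 2.3728 km
S1–S5: 3.0559 km
S2–S3: 0.6236 km
S2–S4: 1.5970 km
S2–S5: 2.8704 km
S3–S4: 1.8737 km
S3–S5: 3.1037 km
S4–S5: 1.2735 km
Closest pair: S2–S3 at 0.6236 km.

S2 and S3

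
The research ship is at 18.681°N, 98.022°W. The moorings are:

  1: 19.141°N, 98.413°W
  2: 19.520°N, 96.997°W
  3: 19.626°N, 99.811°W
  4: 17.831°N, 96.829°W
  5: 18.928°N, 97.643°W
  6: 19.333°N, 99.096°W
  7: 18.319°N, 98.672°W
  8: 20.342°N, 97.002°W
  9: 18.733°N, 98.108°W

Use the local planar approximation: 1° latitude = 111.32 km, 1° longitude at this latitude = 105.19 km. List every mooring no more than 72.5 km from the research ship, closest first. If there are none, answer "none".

9, 5, 1

Distances from 18.681°N, 98.022°W:
1: 65.679 km
2: 142.647 km
3: 215.592 km
4: 157.167 km
5: 48.429 km
6: 134.280 km
7: 79.365 km
8: 213.778 km
9: 10.740 km
Threshold 72.5 km: 9 (10.740 km), 5 (48.429 km), 1 (65.679 km) are within range.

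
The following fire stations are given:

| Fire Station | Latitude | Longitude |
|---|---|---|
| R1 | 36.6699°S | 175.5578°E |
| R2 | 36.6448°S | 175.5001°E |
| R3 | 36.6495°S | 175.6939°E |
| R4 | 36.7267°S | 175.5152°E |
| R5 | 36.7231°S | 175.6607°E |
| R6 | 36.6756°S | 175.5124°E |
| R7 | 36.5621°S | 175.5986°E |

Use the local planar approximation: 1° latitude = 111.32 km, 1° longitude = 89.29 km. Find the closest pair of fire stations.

Pairwise distances:
R1–R2: 5.8609 km
R1–R3: 12.3627 km
R1–R4: 7.3789 km
R1–R5: 10.9312 km
R1–R6: 4.1031 km
R1–R7: 12.5411 km
R2–R3: 17.3123 km
R2–R4: 9.2163 km
R2–R5: 16.7812 km
R2–R6: 3.6003 km
R2–R7: 12.7321 km
R3–R4: 18.1233 km
R3–R5: 8.7130 km
R3–R6: 16.4645 km
R3–R7: 12.9255 km
R4–R5: 12.9979 km
R4–R6: 5.6939 km
R4–R7: 19.7787 km
R5–R6: 14.2584 km
R5–R7: 18.7607 km
R6–R7: 14.7946 km
Closest pair: R2–R6 at 3.6003 km.

R2 and R6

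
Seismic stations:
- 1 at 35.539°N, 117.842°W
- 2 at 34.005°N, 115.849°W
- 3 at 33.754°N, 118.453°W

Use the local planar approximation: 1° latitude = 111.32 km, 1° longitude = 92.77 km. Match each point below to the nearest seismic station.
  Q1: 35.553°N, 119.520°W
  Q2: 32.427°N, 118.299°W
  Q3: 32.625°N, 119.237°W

Q1→1; Q2→3; Q3→3

Q1 at 35.553°N, 119.520°W:
  1: 155.676 km
  2: 381.675 km
  3: 223.392 km
  → nearest: 1 (155.676 km)
Q2 at 32.427°N, 118.299°W:
  1: 349.012 km
  2: 287.257 km
  3: 148.411 km
  → nearest: 3 (148.411 km)
Q3 at 32.625°N, 119.237°W:
  1: 349.249 km
  2: 349.839 km
  3: 145.208 km
  → nearest: 3 (145.208 km)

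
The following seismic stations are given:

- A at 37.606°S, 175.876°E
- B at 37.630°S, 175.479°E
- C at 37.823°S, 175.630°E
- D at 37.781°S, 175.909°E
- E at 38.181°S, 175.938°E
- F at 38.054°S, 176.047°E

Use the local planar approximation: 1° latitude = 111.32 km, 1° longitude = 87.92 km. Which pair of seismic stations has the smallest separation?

Pairwise distances:
A–B: √((-0.024·111.32)² + (-0.397·87.92)²) = √(7.13787 + 1218.30597) = 35.006 km
A–C: √((-0.217·111.32)² + (-0.246·87.92)²) = √(583.53359 + 467.78423) = 32.424 km
A–D: √((-0.175·111.32)² + (0.033·87.92)²) = √(379.50936 + 8.41789) = 19.696 km
A–E: √((-0.575·111.32)² + (0.062·87.92)²) = √(4097.15208 + 29.71384) = 64.241 km
A–F: √((-0.448·111.32)² + (0.171·87.92)²) = √(2487.15255 + 226.03078) = 52.088 km
B–C: √((-0.193·111.32)² + (0.151·87.92)²) = √(461.59491 + 176.25005) = 25.256 km
B–D: √((-0.151·111.32)² + (0.430·87.92)²) = √(282.55324 + 1429.26339) = 41.374 km
B–E: √((-0.551·111.32)² + (0.459·87.92)²) = √(3762.26682 + 1628.54862) = 73.422 km
B–F: √((-0.424·111.32)² + (0.568·87.92)²) = √(2227.80979 + 2493.85977) = 68.714 km
C–D: √((0.042·111.32)² + (0.279·87.92)²) = √(21.85974 + 601.70520) = 24.971 km
C–E: √((-0.358·111.32)² + (0.308·87.92)²) = √(1588.22654 + 733.29174) = 48.182 km
C–F: √((-0.231·111.32)² + (0.417·87.92)²) = √(661.25711 + 1344.14917) = 44.782 km
D–E: √((-0.400·111.32)² + (0.029·87.92)²) = √(1982.74278 + 6.50087) = 44.601 km
D–F: √((-0.273·111.32)² + (0.138·87.92)²) = √(923.57398 + 147.20872) = 32.723 km
E–F: √((0.127·111.32)² + (0.109·87.92)²) = √(199.87286 + 91.83926) = 17.080 km
Closest pair: E–F at 17.080 km.

E and F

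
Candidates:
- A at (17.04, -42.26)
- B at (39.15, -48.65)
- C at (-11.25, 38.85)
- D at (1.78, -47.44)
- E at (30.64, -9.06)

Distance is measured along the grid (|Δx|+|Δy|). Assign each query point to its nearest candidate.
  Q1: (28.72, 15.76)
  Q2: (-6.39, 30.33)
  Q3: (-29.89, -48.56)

Q1→E; Q2→C; Q3→D

Q1 at (28.72, 15.76):
  A: 69.70
  B: 74.84
  C: 63.06
  D: 90.14
  E: 26.74
  → nearest: E (26.74)
Q2 at (-6.39, 30.33):
  A: 96.02
  B: 124.52
  C: 13.38
  D: 85.94
  E: 76.42
  → nearest: C (13.38)
Q3 at (-29.89, -48.56):
  A: 53.23
  B: 69.13
  C: 106.05
  D: 32.79
  E: 100.03
  → nearest: D (32.79)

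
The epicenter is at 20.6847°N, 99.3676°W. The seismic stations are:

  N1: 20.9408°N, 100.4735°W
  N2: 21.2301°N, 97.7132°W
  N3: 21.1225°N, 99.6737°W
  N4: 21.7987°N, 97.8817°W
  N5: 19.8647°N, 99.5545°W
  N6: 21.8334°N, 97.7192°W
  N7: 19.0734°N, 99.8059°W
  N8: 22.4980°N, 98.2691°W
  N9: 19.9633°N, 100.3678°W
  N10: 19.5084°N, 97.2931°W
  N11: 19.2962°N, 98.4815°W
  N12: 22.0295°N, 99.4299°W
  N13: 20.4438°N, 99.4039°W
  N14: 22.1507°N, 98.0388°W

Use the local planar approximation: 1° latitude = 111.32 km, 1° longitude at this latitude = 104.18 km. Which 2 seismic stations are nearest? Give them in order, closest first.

Distances from 20.6847°N, 99.3676°W:
N1: 118.6875 km
N2: 182.7363 km
N3: 58.2420 km
N4: 198.3481 km
N5: 93.3360 km
N6: 214.1095 km
N7: 185.0908 km
N8: 232.0409 km
N9: 131.5557 km
N10: 252.6960 km
N11: 180.0363 km
N12: 149.8438 km
N13: 27.0823 km
N14: 214.0017 km
Sorted: N13 (27.0823 km) < N3 (58.2420 km) < N5 (93.3360 km) < N1 (118.6875 km) < …

N13, N3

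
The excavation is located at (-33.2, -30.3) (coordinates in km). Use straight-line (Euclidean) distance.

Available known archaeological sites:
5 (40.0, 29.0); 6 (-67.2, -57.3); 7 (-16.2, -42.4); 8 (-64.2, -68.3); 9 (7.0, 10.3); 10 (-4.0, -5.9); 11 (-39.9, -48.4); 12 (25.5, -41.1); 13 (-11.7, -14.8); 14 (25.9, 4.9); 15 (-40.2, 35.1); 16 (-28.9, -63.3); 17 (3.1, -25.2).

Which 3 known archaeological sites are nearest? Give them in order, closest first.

Distances from (-33.2, -30.3):
5: 94.2 km
6: 43.4 km
7: 20.9 km
8: 49.0 km
9: 57.1 km
10: 38.1 km
11: 19.3 km
12: 59.7 km
13: 26.5 km
14: 68.8 km
15: 65.8 km
16: 33.3 km
17: 36.7 km
Sorted: 11 (19.3 km) < 7 (20.9 km) < 13 (26.5 km) < 16 (33.3 km) < 17 (36.7 km) < …

11, 7, 13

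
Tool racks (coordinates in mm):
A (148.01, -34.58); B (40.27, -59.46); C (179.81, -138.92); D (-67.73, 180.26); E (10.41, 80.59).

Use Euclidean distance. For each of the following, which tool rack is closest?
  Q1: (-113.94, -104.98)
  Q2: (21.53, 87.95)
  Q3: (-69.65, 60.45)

Q1 at (-113.94, -104.98):
  A: 271.25 mm
  B: 160.79 mm
  C: 295.70 mm
  D: 288.96 mm
  E: 223.38 mm
  → nearest: B (160.79 mm)
Q2 at (21.53, 87.95):
  A: 176.10 mm
  B: 148.60 mm
  C: 276.63 mm
  D: 128.41 mm
  E: 13.34 mm
  → nearest: E (13.34 mm)
Q3 at (-69.65, 60.45):
  A: 237.50 mm
  B: 162.67 mm
  C: 319.34 mm
  D: 119.83 mm
  E: 82.55 mm
  → nearest: E (82.55 mm)

Q1→B; Q2→E; Q3→E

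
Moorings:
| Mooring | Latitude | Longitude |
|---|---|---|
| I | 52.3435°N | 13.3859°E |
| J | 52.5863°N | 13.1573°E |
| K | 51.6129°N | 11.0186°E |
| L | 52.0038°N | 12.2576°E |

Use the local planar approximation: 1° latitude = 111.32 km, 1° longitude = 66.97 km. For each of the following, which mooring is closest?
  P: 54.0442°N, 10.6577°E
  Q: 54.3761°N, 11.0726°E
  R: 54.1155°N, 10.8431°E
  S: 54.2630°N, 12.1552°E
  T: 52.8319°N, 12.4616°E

P→J; Q→J; R→J; S→J; T→J

P at 54.0442°N, 10.6577°E:
  I: 263.1061 km
  J: 233.1551 km
  K: 271.7293 km
  L: 251.1404 km
  → nearest: J (233.1551 km)
Q at 54.3761°N, 11.0726°E:
  I: 274.2233 km
  J: 243.2867 km
  K: 307.6207 km
  L: 275.7508 km
  → nearest: J (243.2867 km)
R at 54.1155°N, 10.8431°E:
  I: 260.5960 km
  J: 230.2126 km
  K: 278.8372 km
  L: 253.4435 km
  → nearest: J (230.2126 km)
S at 54.2630°N, 12.1552°E:
  I: 229.0233 km
  J: 198.3486 km
  K: 304.6709 km
  L: 251.5876 km
  → nearest: J (198.3486 km)
T at 52.8319°N, 12.4616°E:
  I: 82.3870 km
  J: 54.0205 km
  K: 166.5926 km
  L: 93.1910 km
  → nearest: J (54.0205 km)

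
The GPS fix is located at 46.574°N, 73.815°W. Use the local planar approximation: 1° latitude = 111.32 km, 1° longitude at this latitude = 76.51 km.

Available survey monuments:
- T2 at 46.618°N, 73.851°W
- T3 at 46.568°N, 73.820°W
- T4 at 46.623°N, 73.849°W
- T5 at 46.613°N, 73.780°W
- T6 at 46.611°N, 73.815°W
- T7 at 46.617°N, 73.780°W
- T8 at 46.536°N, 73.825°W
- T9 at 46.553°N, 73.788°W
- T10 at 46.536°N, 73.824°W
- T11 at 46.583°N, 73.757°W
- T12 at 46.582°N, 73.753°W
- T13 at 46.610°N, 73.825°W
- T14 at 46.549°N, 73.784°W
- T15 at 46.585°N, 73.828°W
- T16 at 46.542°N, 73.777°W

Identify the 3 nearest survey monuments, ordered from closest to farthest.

T3, T15, T9

Distances from 46.574°N, 73.815°W:
T2: √((0.044·111.32)² + (-0.036·76.51)²) = √(23.99119 + 7.58650) = 5.619 km
T3: √((-0.006·111.32)² + (-0.005·76.51)²) = √(0.44612 + 0.14634) = 0.770 km
T4: √((0.049·111.32)² + (-0.034·76.51)²) = √(29.75353 + 6.76697) = 6.043 km
T5: √((0.039·111.32)² + (0.035·76.51)²) = √(18.84845 + 7.17088) = 5.101 km
T6: √((0.037·111.32)² + (0.000·76.51)²) = √(16.96484 + 0.00000) = 4.119 km
T7: √((0.043·111.32)² + (0.035·76.51)²) = √(22.91307 + 7.17088) = 5.485 km
T8: √((-0.038·111.32)² + (-0.010·76.51)²) = √(17.89425 + 0.58538) = 4.299 km
T9: √((-0.021·111.32)² + (0.027·76.51)²) = √(5.46493 + 4.26741) = 3.120 km
T10: √((-0.038·111.32)² + (-0.009·76.51)²) = √(17.89425 + 0.47416) = 4.286 km
T11: √((0.009·111.32)² + (0.058·76.51)²) = √(1.00376 + 19.69212) = 4.549 km
T12: √((0.008·111.32)² + (0.062·76.51)²) = √(0.79310 + 22.50193) = 4.826 km
T13: √((0.036·111.32)² + (-0.010·76.51)²) = √(16.06022 + 0.58538) = 4.080 km
T14: √((-0.025·111.32)² + (0.031·76.51)²) = √(7.74509 + 5.62548) = 3.657 km
T15: √((0.011·111.32)² + (-0.013·76.51)²) = √(1.49945 + 0.98929) = 1.578 km
T16: √((-0.032·111.32)² + (0.038·76.51)²) = √(12.68955 + 8.45286) = 4.598 km
Sorted: T3 (0.770 km) < T15 (1.578 km) < T9 (3.120 km) < T14 (3.657 km) < T13 (4.080 km) < …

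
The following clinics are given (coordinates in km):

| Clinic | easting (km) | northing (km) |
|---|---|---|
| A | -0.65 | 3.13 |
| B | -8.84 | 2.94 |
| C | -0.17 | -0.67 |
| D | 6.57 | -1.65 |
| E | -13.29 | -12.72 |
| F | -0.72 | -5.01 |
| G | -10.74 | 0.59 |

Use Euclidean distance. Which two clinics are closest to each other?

Pairwise distances:
A–B: √((-8.19)² + (-0.19)²) = √(67.0761 + 0.0361) = 8.19 km
A–C: √((0.48)² + (-3.80)²) = √(0.2304 + 14.4400) = 3.83 km
A–D: √((7.22)² + (-4.78)²) = √(52.1284 + 22.8484) = 8.66 km
A–E: √((-12.64)² + (-15.85)²) = √(159.7696 + 251.2225) = 20.27 km
A–F: √((-0.07)² + (-8.14)²) = √(0.0049 + 66.2596) = 8.14 km
A–G: √((-10.09)² + (-2.54)²) = √(101.8081 + 6.4516) = 10.40 km
B–C: √((8.67)² + (-3.61)²) = √(75.1689 + 13.0321) = 9.39 km
B–D: √((15.41)² + (-4.59)²) = √(237.4681 + 21.0681) = 16.08 km
B–E: √((-4.45)² + (-15.66)²) = √(19.8025 + 245.2356) = 16.28 km
B–F: √((8.12)² + (-7.95)²) = √(65.9344 + 63.2025) = 11.36 km
B–G: √((-1.90)² + (-2.35)²) = √(3.6100 + 5.5225) = 3.02 km
C–D: √((6.74)² + (-0.98)²) = √(45.4276 + 0.9604) = 6.81 km
C–E: √((-13.12)² + (-12.05)²) = √(172.1344 + 145.2025) = 17.81 km
C–F: √((-0.55)² + (-4.34)²) = √(0.3025 + 18.8356) = 4.37 km
C–G: √((-10.57)² + (1.26)²) = √(111.7249 + 1.5876) = 10.64 km
D–E: √((-19.86)² + (-11.07)²) = √(394.4196 + 122.5449) = 22.74 km
D–F: √((-7.29)² + (-3.36)²) = √(53.1441 + 11.2896) = 8.03 km
D–G: √((-17.31)² + (2.24)²) = √(299.6361 + 5.0176) = 17.45 km
E–F: √((12.57)² + (7.71)²) = √(158.0049 + 59.4441) = 14.75 km
E–G: √((2.55)² + (13.31)²) = √(6.5025 + 177.1561) = 13.55 km
F–G: √((-10.02)² + (5.60)²) = √(100.4004 + 31.3600) = 11.48 km
Closest pair: B–G at 3.02 km.

B and G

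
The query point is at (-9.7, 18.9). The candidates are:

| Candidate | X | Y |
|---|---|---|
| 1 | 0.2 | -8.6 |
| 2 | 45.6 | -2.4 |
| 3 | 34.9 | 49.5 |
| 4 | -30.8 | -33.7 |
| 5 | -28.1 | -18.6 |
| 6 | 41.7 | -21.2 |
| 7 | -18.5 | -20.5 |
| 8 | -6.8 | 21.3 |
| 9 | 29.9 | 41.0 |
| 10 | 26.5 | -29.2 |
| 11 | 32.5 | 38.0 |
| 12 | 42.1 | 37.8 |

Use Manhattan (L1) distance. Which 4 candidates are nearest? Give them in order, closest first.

Distances from (-9.7, 18.9):
1: |9.9| + |-27.5| = 9.9 + 27.5 = 37.4
2: |55.3| + |-21.3| = 55.3 + 21.3 = 76.6
3: |44.6| + |30.6| = 44.6 + 30.6 = 75.2
4: |-21.1| + |-52.6| = 21.1 + 52.6 = 73.7
5: |-18.4| + |-37.5| = 18.4 + 37.5 = 55.9
6: |51.4| + |-40.1| = 51.4 + 40.1 = 91.5
7: |-8.8| + |-39.4| = 8.8 + 39.4 = 48.2
8: |2.9| + |2.4| = 2.9 + 2.4 = 5.3
9: |39.6| + |22.1| = 39.6 + 22.1 = 61.7
10: |36.2| + |-48.1| = 36.2 + 48.1 = 84.3
11: |42.2| + |19.1| = 42.2 + 19.1 = 61.3
12: |51.8| + |18.9| = 51.8 + 18.9 = 70.7
Sorted: 8 (5.3) < 1 (37.4) < 7 (48.2) < 5 (55.9) < 11 (61.3) < 9 (61.7) < …

8, 1, 7, 5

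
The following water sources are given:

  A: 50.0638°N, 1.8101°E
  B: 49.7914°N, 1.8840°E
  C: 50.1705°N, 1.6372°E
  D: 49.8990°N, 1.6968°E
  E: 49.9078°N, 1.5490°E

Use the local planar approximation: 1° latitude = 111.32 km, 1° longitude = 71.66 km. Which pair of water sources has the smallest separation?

D and E

Pairwise distances:
A–B: √((-0.2724·111.32)² + (0.0739·71.66)²) = √(919.518776 + 28.044163) = 30.7825 km
A–C: √((0.1067·111.32)² + (-0.1729·71.66)²) = √(141.083178 + 153.512447) = 17.1638 km
A–D: √((-0.1648·111.32)² + (-0.1133·71.66)²) = √(336.558691 + 65.919428) = 20.0619 km
A–E: √((-0.1560·111.32)² + (-0.2611·71.66)²) = √(301.575177 + 350.080041) = 25.5275 km
B–C: √((0.3791·111.32)² + (-0.2468·71.66)²) = √(1780.959175 + 312.783560) = 45.7574 km
B–D: √((0.1076·111.32)² + (-0.1872·71.66)²) = √(143.473251 + 179.955571) = 17.9841 km
B–E: √((0.1164·111.32)² + (-0.3350·71.66)²) = √(167.900642 + 576.292837) = 27.2799 km
C–D: √((-0.2715·111.32)² + (0.0596·71.66)²) = √(913.452699 + 18.240894) = 30.5237 km
C–E: √((-0.2627·111.32)² + (-0.0882·71.66)²) = √(855.197733 + 39.947608) = 29.9190 km
D–E: √((0.0088·111.32)² + (-0.1478·71.66)²) = √(0.959648 + 112.176652) = 10.6366 km
Closest pair: D–E at 10.6366 km.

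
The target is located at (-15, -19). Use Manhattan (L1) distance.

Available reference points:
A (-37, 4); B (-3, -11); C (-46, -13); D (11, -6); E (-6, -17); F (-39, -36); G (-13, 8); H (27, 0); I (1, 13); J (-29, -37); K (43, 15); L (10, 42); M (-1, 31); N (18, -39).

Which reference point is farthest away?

Distances from (-15, -19):
A: |-22| + |23| = 22 + 23 = 45
B: |12| + |8| = 12 + 8 = 20
C: |-31| + |6| = 31 + 6 = 37
D: |26| + |13| = 26 + 13 = 39
E: |9| + |2| = 9 + 2 = 11
F: |-24| + |-17| = 24 + 17 = 41
G: |2| + |27| = 2 + 27 = 29
H: |42| + |19| = 42 + 19 = 61
I: |16| + |32| = 16 + 32 = 48
J: |-14| + |-18| = 14 + 18 = 32
K: |58| + |34| = 58 + 34 = 92
L: |25| + |61| = 25 + 61 = 86
M: |14| + |50| = 14 + 50 = 64
N: |33| + |-20| = 33 + 20 = 53
Maximum: K at 92.

K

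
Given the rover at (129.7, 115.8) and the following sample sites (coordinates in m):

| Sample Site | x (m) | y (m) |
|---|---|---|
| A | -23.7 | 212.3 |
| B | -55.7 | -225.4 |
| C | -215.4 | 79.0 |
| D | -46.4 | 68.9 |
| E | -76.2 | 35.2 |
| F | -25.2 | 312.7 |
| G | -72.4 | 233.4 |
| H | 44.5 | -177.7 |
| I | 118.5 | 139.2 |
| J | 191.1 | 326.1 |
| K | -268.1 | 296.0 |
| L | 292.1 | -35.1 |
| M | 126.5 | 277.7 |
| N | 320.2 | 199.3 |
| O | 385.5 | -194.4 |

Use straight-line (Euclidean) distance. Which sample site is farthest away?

K

Distances from (129.7, 115.8):
A: 181.2 m
B: 388.3 m
C: 347.1 m
D: 182.2 m
E: 221.1 m
F: 250.5 m
G: 233.8 m
H: 305.6 m
I: 25.9 m
J: 219.1 m
K: 436.7 m
L: 221.7 m
M: 161.9 m
N: 208.0 m
O: 402.1 m
Maximum: K at 436.7 m.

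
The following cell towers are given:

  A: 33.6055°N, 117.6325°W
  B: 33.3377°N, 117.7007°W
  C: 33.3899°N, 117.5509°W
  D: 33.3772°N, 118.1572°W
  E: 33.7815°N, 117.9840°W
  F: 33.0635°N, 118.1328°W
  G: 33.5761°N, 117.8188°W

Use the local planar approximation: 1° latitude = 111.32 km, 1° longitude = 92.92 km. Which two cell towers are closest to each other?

Pairwise distances:
A–B: √((-0.2678·111.32)² + (-0.0682·92.92)²) = √(888.725294 + 40.159394) = 30.4776 km
A–C: √((-0.2156·111.32)² + (0.0816·92.92)²) = √(576.028416 + 57.490849) = 25.1698 km
A–D: √((-0.2283·111.32)² + (-0.5247·92.92)²) = √(645.889491 + 2377.062116) = 54.9814 km
A–E: √((0.1760·111.32)² + (-0.3515·92.92)²) = √(383.859003 + 1066.765744) = 38.0871 km
A–F: √((-0.5420·111.32)² + (-0.5003·92.92)²) = √(3640.365320 + 2161.122615) = 76.1675 km
A–G: √((-0.0294·111.32)² + (-0.1863·92.92)²) = √(10.711272 + 299.670583) = 17.6177 km
B–C: √((0.0522·111.32)² + (0.1498·92.92)²) = √(33.766605 + 193.750142) = 15.0837 km
B–D: √((0.0395·111.32)² + (-0.4565·92.92)²) = √(19.334840 + 1799.285027) = 42.6453 km
B–E: √((0.4438·111.32)² + (-0.2833·92.92)²) = √(2440.737035 + 692.965401) = 55.9795 km
B–F: √((-0.2742·111.32)² + (-0.4321·92.92)²) = √(931.711157 + 1612.081280) = 50.4360 km
B–G: √((0.2384·111.32)² + (-0.1181·92.92)²) = √(704.301961 + 120.425428) = 28.7181 km
C–D: √((-0.0127·111.32)² + (-0.6063·92.92)²) = √(1.998729 + 3173.902188) = 56.3551 km
C–E: √((0.3916·111.32)² + (-0.4331·92.92)²) = √(1900.341977 + 1619.551526) = 59.3287 km
C–F: √((-0.3264·111.32)² + (-0.5819·92.92)²) = √(1320.221179 + 2923.580905) = 65.1445 km
C–G: √((0.1862·111.32)² + (-0.2679·92.92)²) = √(429.641030 + 619.674792) = 32.3931 km
D–E: √((0.4043·111.32)² + (0.1732·92.92)²) = √(2025.600885 + 259.008596) = 47.7976 km
D–F: √((-0.3137·111.32)² + (0.0244·92.92)²) = √(1219.482108 + 5.140413) = 34.9946 km
D–G: √((0.1989·111.32)² + (0.3384·92.92)²) = √(490.248148 + 988.733186) = 38.4575 km
E–F: √((-0.7180·111.32)² + (-0.1488·92.92)²) = √(6388.446819 + 191.171992) = 81.1148 km
E–G: √((-0.2054·111.32)² + (0.1652·92.92)²) = √(522.814078 + 235.634289) = 27.5399 km
F–G: √((0.5126·111.32)² + (0.3140·92.92)²) = √(3256.143971 + 851.290327) = 64.0893 km
Closest pair: B–C at 15.0837 km.

B and C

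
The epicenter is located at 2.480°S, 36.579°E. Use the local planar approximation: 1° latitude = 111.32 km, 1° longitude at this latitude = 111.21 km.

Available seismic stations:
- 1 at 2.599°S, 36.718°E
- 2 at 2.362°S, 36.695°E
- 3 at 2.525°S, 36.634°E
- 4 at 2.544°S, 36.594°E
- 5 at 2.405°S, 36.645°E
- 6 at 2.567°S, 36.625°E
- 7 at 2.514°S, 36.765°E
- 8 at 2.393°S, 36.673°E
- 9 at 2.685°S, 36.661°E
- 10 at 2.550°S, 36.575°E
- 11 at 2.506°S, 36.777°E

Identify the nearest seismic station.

4

Distances from 2.480°S, 36.579°E:
1: √((-0.119·111.32)² + (0.139·111.21)²) = √(175.48513 + 238.95564) = 20.358 km
2: √((0.118·111.32)² + (0.116·111.21)²) = √(172.54819 + 166.41929) = 18.411 km
3: √((-0.045·111.32)² + (0.055·111.21)²) = √(25.09409 + 37.41218) = 7.906 km
4: √((-0.064·111.32)² + (0.015·111.21)²) = √(50.75822 + 2.78272) = 7.317 km
5: √((0.075·111.32)² + (0.066·111.21)²) = √(69.70580 + 53.87354) = 11.117 km
6: √((-0.087·111.32)² + (0.046·111.21)²) = √(93.79613 + 26.16998) = 10.953 km
7: √((-0.034·111.32)² + (0.186·111.21)²) = √(14.32532 + 427.87171) = 21.028 km
8: √((0.087·111.32)² + (0.094·111.21)²) = √(93.79613 + 109.28068) = 14.251 km
9: √((-0.205·111.32)² + (0.082·111.21)²) = √(520.77978 + 83.16017) = 24.575 km
10: √((-0.070·111.32)² + (-0.004·111.21)²) = √(60.72150 + 0.19788) = 7.805 km
11: √((-0.026·111.32)² + (0.198·111.21)²) = √(8.37709 + 484.86190) = 22.209 km
Minimum: 4 at 7.317 km.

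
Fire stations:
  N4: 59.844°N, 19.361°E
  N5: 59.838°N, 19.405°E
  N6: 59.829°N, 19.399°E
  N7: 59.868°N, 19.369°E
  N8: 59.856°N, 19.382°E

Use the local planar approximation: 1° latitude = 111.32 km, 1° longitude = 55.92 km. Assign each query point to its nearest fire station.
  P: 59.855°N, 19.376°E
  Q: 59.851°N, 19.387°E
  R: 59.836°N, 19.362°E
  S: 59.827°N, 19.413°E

P→N8; Q→N8; R→N4; S→N6

P at 59.855°N, 19.376°E:
  N4: √((-0.011·111.32)² + (-0.015·55.92)²) = √(1.499449 + 0.703585) = 1.4843 km
  N5: √((-0.017·111.32)² + (0.029·55.92)²) = √(3.581329 + 2.629846) = 2.4922 km
  N6: √((-0.026·111.32)² + (0.023·55.92)²) = √(8.377088 + 1.654208) = 3.1672 km
  N7: √((0.013·111.32)² + (-0.007·55.92)²) = √(2.094272 + 0.153225) = 1.4992 km
  N8: √((0.001·111.32)² + (0.006·55.92)²) = √(0.012392 + 0.112574) = 0.3535 km
  → nearest: N8 (0.3535 km)
Q at 59.851°N, 19.387°E:
  N4: √((-0.007·111.32)² + (-0.026·55.92)²) = √(0.607215 + 2.113883) = 1.6496 km
  N5: √((-0.013·111.32)² + (0.018·55.92)²) = √(2.094272 + 1.013163) = 1.7628 km
  N6: √((-0.022·111.32)² + (0.012·55.92)²) = √(5.997797 + 0.450295) = 2.5393 km
  N7: √((0.017·111.32)² + (-0.018·55.92)²) = √(3.581329 + 1.013163) = 2.1435 km
  N8: √((0.005·111.32)² + (-0.005·55.92)²) = √(0.309804 + 0.078176) = 0.6229 km
  → nearest: N8 (0.6229 km)
R at 59.836°N, 19.362°E:
  N4: √((0.008·111.32)² + (-0.001·55.92)²) = √(0.793097 + 0.003127) = 0.8923 km
  N5: √((0.002·111.32)² + (0.043·55.92)²) = √(0.049569 + 5.781909) = 2.4148 km
  N6: √((-0.007·111.32)² + (0.037·55.92)²) = √(0.607215 + 4.280927) = 2.2109 km
  N7: √((0.032·111.32)² + (0.007·55.92)²) = √(12.689554 + 0.153225) = 3.5837 km
  N8: √((0.020·111.32)² + (0.020·55.92)²) = √(4.956857 + 1.250819) = 2.4915 km
  → nearest: N4 (0.8923 km)
S at 59.827°N, 19.413°E:
  N4: √((0.017·111.32)² + (-0.052·55.92)²) = √(3.581329 + 8.455533) = 3.4694 km
  N5: √((0.011·111.32)² + (-0.008·55.92)²) = √(1.499449 + 0.200131) = 1.3037 km
  N6: √((0.002·111.32)² + (-0.014·55.92)²) = √(0.049569 + 0.612901) = 0.8139 km
  N7: √((0.041·111.32)² + (-0.044·55.92)²) = √(20.831191 + 6.053962) = 5.1851 km
  N8: √((0.029·111.32)² + (-0.031·55.92)²) = √(10.421792 + 3.005092) = 3.6643 km
  → nearest: N6 (0.8139 km)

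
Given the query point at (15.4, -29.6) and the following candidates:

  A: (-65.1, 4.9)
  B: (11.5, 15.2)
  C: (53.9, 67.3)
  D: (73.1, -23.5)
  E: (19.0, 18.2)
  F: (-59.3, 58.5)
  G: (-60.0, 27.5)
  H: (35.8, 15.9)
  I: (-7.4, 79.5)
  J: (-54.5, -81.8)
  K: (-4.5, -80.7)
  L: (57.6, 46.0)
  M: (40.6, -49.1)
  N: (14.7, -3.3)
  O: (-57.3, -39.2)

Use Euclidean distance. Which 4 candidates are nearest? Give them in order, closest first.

N, M, B, E

Distances from (15.4, -29.6):
A: √((-80.5)² + (34.5)²) = √(6480.250 + 1190.250) = 87.6
B: √((-3.9)² + (44.8)²) = √(15.210 + 2007.040) = 45.0
C: √((38.5)² + (96.9)²) = √(1482.250 + 9389.610) = 104.3
D: √((57.7)² + (6.1)²) = √(3329.290 + 37.210) = 58.0
E: √((3.6)² + (47.8)²) = √(12.960 + 2284.840) = 47.9
F: √((-74.7)² + (88.1)²) = √(5580.090 + 7761.610) = 115.5
G: √((-75.4)² + (57.1)²) = √(5685.160 + 3260.410) = 94.6
H: √((20.4)² + (45.5)²) = √(416.160 + 2070.250) = 49.9
I: √((-22.8)² + (109.1)²) = √(519.840 + 11902.810) = 111.5
J: √((-69.9)² + (-52.2)²) = √(4886.010 + 2724.840) = 87.2
K: √((-19.9)² + (-51.1)²) = √(396.010 + 2611.210) = 54.8
L: √((42.2)² + (75.6)²) = √(1780.840 + 5715.360) = 86.6
M: √((25.2)² + (-19.5)²) = √(635.040 + 380.250) = 31.9
N: √((-0.7)² + (26.3)²) = √(0.490 + 691.690) = 26.3
O: √((-72.7)² + (-9.6)²) = √(5285.290 + 92.160) = 73.3
Sorted: N (26.3) < M (31.9) < B (45.0) < E (47.9) < H (49.9) < K (54.8) < …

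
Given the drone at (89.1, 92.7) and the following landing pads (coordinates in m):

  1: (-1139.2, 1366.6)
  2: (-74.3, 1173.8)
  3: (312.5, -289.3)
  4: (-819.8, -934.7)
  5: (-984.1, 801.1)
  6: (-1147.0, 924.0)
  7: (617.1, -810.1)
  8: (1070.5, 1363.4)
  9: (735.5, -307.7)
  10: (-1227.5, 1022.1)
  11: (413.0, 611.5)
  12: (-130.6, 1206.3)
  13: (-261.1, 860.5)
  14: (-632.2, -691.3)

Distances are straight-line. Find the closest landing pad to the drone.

3

Distances from (89.1, 92.7):
1: 1769.6 m
2: 1093.4 m
3: 442.5 m
4: 1371.7 m
5: 1285.9 m
6: 1489.6 m
7: 1045.9 m
8: 1605.6 m
9: 760.4 m
10: 1611.6 m
11: 611.6 m
12: 1135.1 m
13: 843.9 m
14: 1065.3 m
Minimum: 3 at 442.5 m.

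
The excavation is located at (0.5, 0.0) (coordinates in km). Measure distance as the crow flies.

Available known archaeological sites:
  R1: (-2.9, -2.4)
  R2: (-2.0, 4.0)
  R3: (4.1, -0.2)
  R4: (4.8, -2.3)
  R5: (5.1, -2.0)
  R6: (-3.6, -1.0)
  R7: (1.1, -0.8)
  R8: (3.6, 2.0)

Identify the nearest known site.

Distances from (0.5, 0.0):
R1: √((-3.4)² + (-2.4)²) = √(11.5600 + 5.7600) = 4.16 km
R2: √((-2.5)² + (4.0)²) = √(6.2500 + 16.0000) = 4.72 km
R3: √((3.6)² + (-0.2)²) = √(12.9600 + 0.0400) = 3.61 km
R4: √((4.3)² + (-2.3)²) = √(18.4900 + 5.2900) = 4.88 km
R5: √((4.6)² + (-2.0)²) = √(21.1600 + 4.0000) = 5.02 km
R6: √((-4.1)² + (-1.0)²) = √(16.8100 + 1.0000) = 4.22 km
R7: √((0.6)² + (-0.8)²) = √(0.3600 + 0.6400) = 1.00 km
R8: √((3.1)² + (2.0)²) = √(9.6100 + 4.0000) = 3.69 km
Minimum: R7 at 1.00 km.

R7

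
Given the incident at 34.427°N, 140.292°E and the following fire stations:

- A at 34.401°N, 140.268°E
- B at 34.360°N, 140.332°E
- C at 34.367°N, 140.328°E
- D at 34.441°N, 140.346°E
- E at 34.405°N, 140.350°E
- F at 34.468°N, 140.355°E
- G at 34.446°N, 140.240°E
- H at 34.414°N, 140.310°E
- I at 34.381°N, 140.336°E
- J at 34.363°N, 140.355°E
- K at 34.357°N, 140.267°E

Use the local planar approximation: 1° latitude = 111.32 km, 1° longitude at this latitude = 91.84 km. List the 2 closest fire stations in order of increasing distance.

H, A

Distances from 34.427°N, 140.292°E:
A: √((-0.026·111.32)² + (-0.024·91.84)²) = √(8.37709 + 4.85832) = 3.638 km
B: √((-0.067·111.32)² + (0.040·91.84)²) = √(55.62833 + 13.49534) = 8.314 km
C: √((-0.060·111.32)² + (0.036·91.84)²) = √(44.61171 + 10.93122) = 7.453 km
D: √((0.014·111.32)² + (0.054·91.84)²) = √(2.42886 + 24.59525) = 5.198 km
E: √((-0.022·111.32)² + (0.058·91.84)²) = √(5.99780 + 28.37395) = 5.863 km
F: √((0.041·111.32)² + (0.063·91.84)²) = √(20.83119 + 33.47687) = 7.369 km
G: √((0.019·111.32)² + (-0.052·91.84)²) = √(4.47356 + 22.80712) = 5.223 km
H: √((-0.013·111.32)² + (0.018·91.84)²) = √(2.09427 + 2.73281) = 2.197 km
I: √((-0.046·111.32)² + (0.044·91.84)²) = √(26.22177 + 16.32936) = 6.523 km
J: √((-0.064·111.32)² + (0.063·91.84)²) = √(50.75822 + 33.47687) = 9.178 km
K: √((-0.070·111.32)² + (-0.025·91.84)²) = √(60.72150 + 5.27162) = 8.124 km
Sorted: H (2.197 km) < A (3.638 km) < D (5.198 km) < G (5.223 km) < …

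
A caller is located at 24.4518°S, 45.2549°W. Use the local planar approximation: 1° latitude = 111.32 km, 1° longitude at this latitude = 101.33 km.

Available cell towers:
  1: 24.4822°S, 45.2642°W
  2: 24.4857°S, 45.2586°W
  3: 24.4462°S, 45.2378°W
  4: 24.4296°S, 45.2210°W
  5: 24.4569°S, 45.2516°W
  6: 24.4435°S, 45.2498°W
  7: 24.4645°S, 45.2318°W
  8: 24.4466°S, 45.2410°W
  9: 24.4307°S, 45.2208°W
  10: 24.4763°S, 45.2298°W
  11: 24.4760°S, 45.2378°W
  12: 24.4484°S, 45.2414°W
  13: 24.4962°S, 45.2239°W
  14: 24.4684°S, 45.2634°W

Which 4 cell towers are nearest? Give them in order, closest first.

Distances from 24.4518°S, 45.2549°W:
1: √((-0.0304·111.32)² + (-0.0093·101.33)²) = √(11.452322 + 0.888059) = 3.5129 km
2: √((-0.0339·111.32)² + (-0.0037·101.33)²) = √(14.241174 + 0.140566) = 3.7923 km
3: √((0.0056·111.32)² + (0.0171·101.33)²) = √(0.388618 + 3.002398) = 1.8415 km
4: √((0.0222·111.32)² + (0.0339·101.33)²) = √(6.107343 + 11.799823) = 4.2317 km
5: √((-0.0051·111.32)² + (0.0033·101.33)²) = √(0.322320 + 0.111816) = 0.6589 km
6: √((0.0083·111.32)² + (0.0051·101.33)²) = √(0.853695 + 0.267065) = 1.0587 km
7: √((-0.0127·111.32)² + (0.0231·101.33)²) = √(1.998729 + 5.478984) = 2.7345 km
8: √((0.0052·111.32)² + (0.0139·101.33)²) = √(0.335084 + 1.983836) = 1.5228 km
9: √((0.0211·111.32)² + (0.0341·101.33)²) = √(5.517106 + 11.939464) = 4.1781 km
10: √((-0.0245·111.32)² + (0.0251·101.33)²) = √(7.438383 + 6.468797) = 3.7292 km
11: √((-0.0242·111.32)² + (0.0171·101.33)²) = √(7.257334 + 3.002398) = 3.2031 km
12: √((0.0034·111.32)² + (0.0135·101.33)²) = √(0.143253 + 1.871301) = 1.4193 km
13: √((-0.0444·111.32)² + (0.0310·101.33)²) = √(24.429374 + 9.867326) = 5.8563 km
14: √((-0.0166·111.32)² + (-0.0085·101.33)²) = √(3.414779 + 0.741846) = 2.0388 km
Sorted: 5 (0.6589 km) < 6 (1.0587 km) < 12 (1.4193 km) < 8 (1.5228 km) < 3 (1.8415 km) < 14 (2.0388 km) < …

5, 6, 12, 8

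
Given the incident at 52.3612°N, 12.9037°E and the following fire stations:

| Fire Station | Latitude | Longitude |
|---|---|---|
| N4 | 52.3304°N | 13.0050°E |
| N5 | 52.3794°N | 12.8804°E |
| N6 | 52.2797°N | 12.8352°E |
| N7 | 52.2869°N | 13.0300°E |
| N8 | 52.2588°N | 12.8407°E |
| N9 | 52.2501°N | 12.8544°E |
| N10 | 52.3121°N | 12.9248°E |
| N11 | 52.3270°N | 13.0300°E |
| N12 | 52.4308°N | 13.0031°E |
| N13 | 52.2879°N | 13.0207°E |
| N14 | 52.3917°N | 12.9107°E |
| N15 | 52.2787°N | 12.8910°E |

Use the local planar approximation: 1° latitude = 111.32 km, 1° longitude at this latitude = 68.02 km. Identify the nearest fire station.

N5

Distances from 52.3612°N, 12.9037°E:
N4: 7.6963 km
N5: 2.5723 km
N6: 10.1991 km
N7: 11.9254 km
N8: 12.1780 km
N9: 12.8142 km
N10: 5.6511 km
N11: 9.3967 km
N12: 10.2832 km
N13: 11.3981 km
N14: 3.4285 km
N15: 9.2244 km
Minimum: N5 at 2.5723 km.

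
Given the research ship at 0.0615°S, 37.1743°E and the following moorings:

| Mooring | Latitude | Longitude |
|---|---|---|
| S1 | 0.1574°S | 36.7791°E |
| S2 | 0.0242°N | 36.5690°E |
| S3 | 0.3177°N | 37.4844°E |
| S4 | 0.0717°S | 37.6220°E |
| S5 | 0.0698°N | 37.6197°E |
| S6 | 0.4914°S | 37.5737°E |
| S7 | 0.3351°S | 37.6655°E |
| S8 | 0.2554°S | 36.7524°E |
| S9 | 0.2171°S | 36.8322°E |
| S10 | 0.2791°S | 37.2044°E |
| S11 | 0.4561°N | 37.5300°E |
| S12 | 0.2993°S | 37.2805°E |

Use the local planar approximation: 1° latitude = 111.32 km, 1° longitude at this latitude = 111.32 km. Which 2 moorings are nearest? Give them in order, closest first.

S10, S12

Distances from 0.0615°S, 37.1743°E:
S1: √((-0.0959·111.32)² + (-0.3952·111.32)²) = √(113.968179 + 1935.442472) = 45.2704 km
S2: √((0.0857·111.32)² + (-0.6053·111.32)²) = √(91.013966 + 4540.333385) = 68.0540 km
S3: √((0.3792·111.32)² + (0.3101·111.32)²) = √(1781.898871 + 1191.653321) = 54.5303 km
S4: √((-0.0102·111.32)² + (0.4477·111.32)²) = √(1.289278 + 2483.822656) = 49.8509 km
S5: √((0.1313·111.32)² + (0.4454·111.32)²) = √(213.636693 + 2458.367584) = 51.6914 km
S6: √((-0.4299·111.32)² + (0.3994·111.32)²) = √(2290.241529 + 1976.799017) = 65.3226 km
S7: √((-0.2736·111.32)² + (0.4912·111.32)²) = √(927.638108 + 2989.944394) = 62.5906 km
S8: √((-0.1939·111.32)² + (-0.4219·111.32)²) = √(465.909980 + 2205.796514) = 51.6886 km
S9: √((-0.1556·111.32)² + (-0.3421·111.32)²) = √(300.030621 + 1450.282290) = 41.8367 km
S10: √((-0.2176·111.32)² + (0.0301·111.32)²) = √(586.764969 + 11.227405) = 24.4539 km
S11: √((0.5176·111.32)² + (0.3557·111.32)²) = √(3319.975896 + 1567.884713) = 69.9132 km
S12: √((-0.2378·111.32)² + (0.1062·111.32)²) = √(700.761278 + 139.764035) = 28.9918 km
Sorted: S10 (24.4539 km) < S12 (28.9918 km) < S9 (41.8367 km) < S1 (45.2704 km) < …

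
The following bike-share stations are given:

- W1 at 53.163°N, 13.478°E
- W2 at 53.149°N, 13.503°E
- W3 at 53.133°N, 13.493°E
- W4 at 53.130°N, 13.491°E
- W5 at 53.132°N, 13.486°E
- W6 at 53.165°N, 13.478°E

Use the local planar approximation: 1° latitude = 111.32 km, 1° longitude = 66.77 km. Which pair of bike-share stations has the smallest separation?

Pairwise distances:
W1–W2: 2.284 km
W1–W3: 3.487 km
W1–W4: 3.775 km
W1–W5: 3.492 km
W1–W6: 0.223 km
W2–W3: 1.902 km
W2–W4: 2.262 km
W2–W5: 2.207 km
W2–W6: 2.441 km
W3–W4: 0.360 km
W3–W5: 0.480 km
W3–W6: 3.700 km
W4–W5: 0.401 km
W4–W6: 3.992 km
W5–W6: 3.712 km
Closest pair: W1–W6 at 0.223 km.

W1 and W6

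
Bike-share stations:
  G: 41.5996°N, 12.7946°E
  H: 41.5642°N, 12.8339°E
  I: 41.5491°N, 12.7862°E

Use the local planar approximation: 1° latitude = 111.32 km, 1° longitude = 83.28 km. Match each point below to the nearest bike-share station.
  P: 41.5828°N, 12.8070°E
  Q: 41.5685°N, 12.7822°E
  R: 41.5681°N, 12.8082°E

P at 41.5828°N, 12.8070°E:
  G: 2.1363 km
  H: 3.0505 km
  I: 4.1321 km
  → nearest: G (2.1363 km)
Q at 41.5685°N, 12.7822°E:
  G: 3.6128 km
  H: 4.3321 km
  I: 2.1851 km
  → nearest: I (2.1851 km)
R at 41.5681°N, 12.8082°E:
  G: 3.6850 km
  H: 2.1839 km
  I: 2.7983 km
  → nearest: H (2.1839 km)

P→G; Q→I; R→H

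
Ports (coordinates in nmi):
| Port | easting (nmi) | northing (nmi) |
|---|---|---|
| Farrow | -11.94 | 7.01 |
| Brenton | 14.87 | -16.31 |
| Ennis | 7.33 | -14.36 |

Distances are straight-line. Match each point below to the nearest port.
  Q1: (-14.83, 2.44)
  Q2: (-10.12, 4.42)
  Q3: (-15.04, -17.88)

Q1→Farrow; Q2→Farrow; Q3→Ennis

Q1 at (-14.83, 2.44):
  Farrow: √((2.89)² + (4.57)²) = √(8.3521 + 20.8849) = 5.41 nmi
  Brenton: √((29.70)² + (-18.75)²) = √(882.0900 + 351.5625) = 35.12 nmi
  Ennis: √((22.16)² + (-16.80)²) = √(491.0656 + 282.2400) = 27.81 nmi
  → nearest: Farrow (5.41 nmi)
Q2 at (-10.12, 4.42):
  Farrow: √((-1.82)² + (2.59)²) = √(3.3124 + 6.7081) = 3.17 nmi
  Brenton: √((24.99)² + (-20.73)²) = √(624.5001 + 429.7329) = 32.47 nmi
  Ennis: √((17.45)² + (-18.78)²) = √(304.5025 + 352.6884) = 25.64 nmi
  → nearest: Farrow (3.17 nmi)
Q3 at (-15.04, -17.88):
  Farrow: √((3.10)² + (24.89)²) = √(9.6100 + 619.5121) = 25.08 nmi
  Brenton: √((29.91)² + (1.57)²) = √(894.6081 + 2.4649) = 29.95 nmi
  Ennis: √((22.37)² + (3.52)²) = √(500.4169 + 12.3904) = 22.65 nmi
  → nearest: Ennis (22.65 nmi)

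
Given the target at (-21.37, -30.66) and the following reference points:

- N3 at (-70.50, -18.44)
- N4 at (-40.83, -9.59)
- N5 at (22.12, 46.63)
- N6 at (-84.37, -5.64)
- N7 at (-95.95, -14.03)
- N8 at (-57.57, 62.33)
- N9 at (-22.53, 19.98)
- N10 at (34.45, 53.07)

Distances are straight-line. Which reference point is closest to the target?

Distances from (-21.37, -30.66):
N3: √((-49.13)² + (12.22)²) = √(2413.7569 + 149.3284) = 50.63
N4: √((-19.46)² + (21.07)²) = √(378.6916 + 443.9449) = 28.68
N5: √((43.49)² + (77.29)²) = √(1891.3801 + 5973.7441) = 88.69
N6: √((-63.00)² + (25.02)²) = √(3969.0000 + 626.0004) = 67.79
N7: √((-74.58)² + (16.63)²) = √(5562.1764 + 276.5569) = 76.41
N8: √((-36.20)² + (92.99)²) = √(1310.4400 + 8647.1401) = 99.79
N9: √((-1.16)² + (50.64)²) = √(1.3456 + 2564.4096) = 50.65
N10: √((55.82)² + (83.73)²) = √(3115.8724 + 7010.7129) = 100.63
Minimum: N4 at 28.68.

N4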